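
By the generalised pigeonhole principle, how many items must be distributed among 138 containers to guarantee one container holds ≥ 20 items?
n = (20 − 1)·138 + 1 = 2623

By the generalised pigeonhole principle, to guarantee some box contains ≥ r objects we need more than (r − 1) · k objects total. Threshold: n = (r − 1) · k + 1. With r = 20 and k = 138: n = 19 · 138 + 1 = 2622 + 1 = 2623. For n = 2622 = 19 · 138, we can put exactly 19 objects in every box, avoiding 20 in any single one — so 2623 is tight.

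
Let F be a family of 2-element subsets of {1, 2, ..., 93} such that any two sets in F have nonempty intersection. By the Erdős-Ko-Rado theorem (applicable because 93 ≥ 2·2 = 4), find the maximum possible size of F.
max |F| = C(92, 1) = 92

The Erdős-Ko-Rado theorem states: for n ≥ 2k, an intersecting family of k-subsets of an n-element set has size at most C(n − 1, k − 1), with equality for 'star' families {A ⊆ [n] : |A| = k, i ∈ A} (fix an element i). For n = 93, k = 2: C(92, 1) = 92.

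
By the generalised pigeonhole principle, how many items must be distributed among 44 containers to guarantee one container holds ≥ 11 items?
n = (11 − 1)·44 + 1 = 441

By the generalised pigeonhole principle, to guarantee some box contains ≥ r objects we need more than (r − 1) · k objects total. Threshold: n = (r − 1) · k + 1. With r = 11 and k = 44: n = 10 · 44 + 1 = 440 + 1 = 441. For n = 440 = 10 · 44, we can put exactly 10 objects in every box, avoiding 11 in any single one — so 441 is tight.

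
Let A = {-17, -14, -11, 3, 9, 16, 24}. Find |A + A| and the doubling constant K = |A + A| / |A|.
K = |A + A| / |A| = 26/7

Enumerate A + A = {a + b : a, b ∈ A}. With |A| = 7, there are |A|^2 = 49 ordered sum pairs; collecting distinct values, A + A = {-34, -31, -28, -25, -22, -14, -11, -8, -5, -2, -1, 2, 5, 6, 7, 10, 12, 13, 18, 19, 25, 27, 32, 33, 40, 48}, so |A + A| = 26. Thus K = 26/7. For comparison, the minimum possible |A + A| over all 7-element sets is 2·7 − 1 = 13 (so min K = 13/7), attained only by arithmetic progressions.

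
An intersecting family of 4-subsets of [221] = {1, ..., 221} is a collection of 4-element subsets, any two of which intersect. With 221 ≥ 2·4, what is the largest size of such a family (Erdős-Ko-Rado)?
max |F| = C(220, 3) = 1750540

The Erdős-Ko-Rado theorem states: for n ≥ 2k, an intersecting family of k-subsets of an n-element set has size at most C(n − 1, k − 1), with equality for 'star' families {A ⊆ [n] : |A| = k, i ∈ A} (fix an element i). For n = 221, k = 4: C(220, 3) = 1750540.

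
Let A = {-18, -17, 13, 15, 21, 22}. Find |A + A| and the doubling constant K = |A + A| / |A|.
K = |A + A| / |A| = 20/6 = 10/3

Enumerate A + A = {a + b : a, b ∈ A}. With |A| = 6, there are |A|^2 = 36 ordered sum pairs; collecting distinct values, A + A = {-36, -35, -34, -5, -4, -3, -2, 3, 4, 5, 26, 28, 30, 34, 35, 36, 37, 42, 43, 44}, so |A + A| = 20. Thus K = 20/6 = 10/3. For comparison, the minimum possible |A + A| over all 6-element sets is 2·6 − 1 = 11 (so min K = 11/6), attained only by arithmetic progressions.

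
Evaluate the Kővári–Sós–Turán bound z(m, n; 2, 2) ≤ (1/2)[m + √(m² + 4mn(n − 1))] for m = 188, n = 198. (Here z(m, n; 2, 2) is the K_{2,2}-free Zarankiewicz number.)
z(188, 198; 2, 2) ≤ (1/2)[188 + √(188² + 4·188·198·197)] = (1/2)[188 + √29367856] = 2803.6059

Kővári–Sós–Turán: let r_1, ..., r_188 be the row sums and z = Σ r_i the total number of 1s. Each pair of columns can share at most one row with both entries 1 (else a 2×2 all-ones block appears), so Σ_i C(r_i, 2) ≤ C(198, 2) = 19503. By convexity Σ_i C(r_i, 2) ≥ 188·C(z/188, 2) = z(z − 188)/(2·188), giving z² − 188z − 188·198·197 ≤ 0 and hence z ≤ (1/2)[188 + √(35344 + 4·7333128)] = (1/2)[188 + √29367856] ≈ (1/2)(188 + 5419.2118) = 2803.6059.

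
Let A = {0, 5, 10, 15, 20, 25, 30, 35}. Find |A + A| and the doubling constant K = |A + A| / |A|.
K = |A + A| / |A| = 15/8

Enumerate A + A = {a + b : a, b ∈ A}. With |A| = 8, there are |A|^2 = 64 ordered sum pairs; collecting distinct values, A + A = {0, 5, 10, 15, 20, 25, 30, 35, 40, 45, 50, 55, 60, 65, 70}, so |A + A| = 15. Thus K = 15/8. Here |A + A| = 2|A| − 1 = 15, the minimum possible — so K = 15/8 is minimal, which holds iff A is an arithmetic progression.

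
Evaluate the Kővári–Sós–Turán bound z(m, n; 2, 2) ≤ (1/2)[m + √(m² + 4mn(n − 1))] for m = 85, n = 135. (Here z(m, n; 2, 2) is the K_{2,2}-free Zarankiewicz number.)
z(85, 135; 2, 2) ≤ (1/2)[85 + √(85² + 4·85·135·134)] = (1/2)[85 + √6157825] = 1283.2483

Kővári–Sós–Turán: let r_1, ..., r_85 be the row sums and z = Σ r_i the total number of 1s. Each pair of columns can share at most one row with both entries 1 (else a 2×2 all-ones block appears), so Σ_i C(r_i, 2) ≤ C(135, 2) = 9045. By convexity Σ_i C(r_i, 2) ≥ 85·C(z/85, 2) = z(z − 85)/(2·85), giving z² − 85z − 85·135·134 ≤ 0 and hence z ≤ (1/2)[85 + √(7225 + 4·1537650)] = (1/2)[85 + √6157825] ≈ (1/2)(85 + 2481.4965) = 1283.2483.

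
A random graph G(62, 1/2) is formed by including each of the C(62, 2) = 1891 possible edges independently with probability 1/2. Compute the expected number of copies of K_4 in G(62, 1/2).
E[# K_4] = C(62, 4) · (1/2)^C(4, 2) = 557845 / 2^6 = 8716.328125

For each 4-subset S of vertices (there are C(62, 4) = 557845 such S), let X_S = 1 if S induces a K_4 (all C(4, 2) = 6 edges present). Then P(X_S = 1) = (1/2)^6 = 1/64. By linearity of expectation, E[# K_4] = C(62, 4) · (1/2)^6 = 557845 / 64 = 8716.328125.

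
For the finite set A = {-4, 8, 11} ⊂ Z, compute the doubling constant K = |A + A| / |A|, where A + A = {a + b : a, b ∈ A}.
K = |A + A| / |A| = 6/3 = 2

Enumerate A + A = {a + b : a, b ∈ A}. With |A| = 3, there are |A|^2 = 9 ordered sum pairs; collecting distinct values, A + A = {-8, 4, 7, 16, 19, 22}, so |A + A| = 6. Thus K = 6/3 = 2. For comparison, the minimum possible |A + A| over all 3-element sets is 2·3 − 1 = 5 (so min K = 5/3), attained only by arithmetic progressions.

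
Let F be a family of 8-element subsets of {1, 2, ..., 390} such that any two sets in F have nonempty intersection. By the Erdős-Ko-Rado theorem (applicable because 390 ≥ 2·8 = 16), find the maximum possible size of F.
max |F| = C(389, 7) = 253302681901632

Erdős-Ko-Rado (1961): when n ≥ 2k, max |F| = C(n−1, k−1). The bound is attained by the star {A : i ∈ A} for any fixed i ∈ [n]. Here C(390−1, 8−1) = C(389, 7) = 253302681901632.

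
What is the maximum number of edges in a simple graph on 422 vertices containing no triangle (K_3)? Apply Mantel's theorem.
ex(422, K_3) = ⌊422^2/4⌋ = 44521

Mantel (1907): a triangle-free graph on n vertices has at most ⌊n^2/4⌋ edges, with equality for the complete bipartite graph K_{⌊n/2⌋, ⌈n/2⌉}. For n = 422: ⌊422^2/4⌋ = ⌊178084/4⌋ = 44521. The extremal graph is K_{211, 211}, which has 211·211 = 44521 edges.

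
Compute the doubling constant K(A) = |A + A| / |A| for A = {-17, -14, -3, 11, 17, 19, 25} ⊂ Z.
K = |A + A| / |A| = 24/7

Enumerate A + A = {a + b : a, b ∈ A}. With |A| = 7, there are |A|^2 = 49 ordered sum pairs; collecting distinct values, A + A = {-34, -31, -28, -20, -17, -6, -3, 0, 2, 3, 5, 8, 11, 14, 16, 22, 28, 30, 34, 36, 38, 42, 44, 50}, so |A + A| = 24. Thus K = 24/7. For comparison, the minimum possible |A + A| over all 7-element sets is 2·7 − 1 = 13 (so min K = 13/7), attained only by arithmetic progressions.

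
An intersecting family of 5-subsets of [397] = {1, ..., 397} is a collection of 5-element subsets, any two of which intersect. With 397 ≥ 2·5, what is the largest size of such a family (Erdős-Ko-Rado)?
max |F| = C(396, 4) = 1009182735

The Erdős-Ko-Rado theorem states: for n ≥ 2k, an intersecting family of k-subsets of an n-element set has size at most C(n − 1, k − 1), with equality for 'star' families {A ⊆ [n] : |A| = k, i ∈ A} (fix an element i). For n = 397, k = 5: C(396, 4) = 1009182735.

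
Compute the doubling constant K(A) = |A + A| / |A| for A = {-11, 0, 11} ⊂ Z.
K = |A + A| / |A| = 5/3

Enumerate A + A = {a + b : a, b ∈ A}. With |A| = 3, there are |A|^2 = 9 ordered sum pairs; collecting distinct values, A + A = {-22, -11, 0, 11, 22}, so |A + A| = 5. Thus K = 5/3. Here |A + A| = 2|A| − 1 = 5, the minimum possible — so K = 5/3 is minimal, which holds iff A is an arithmetic progression.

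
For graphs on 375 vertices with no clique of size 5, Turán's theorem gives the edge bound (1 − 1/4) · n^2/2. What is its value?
Turán density bound = (3/4) · 375^2/2 = 421875/8 ≈ 52734.375

Turán's theorem: ex(n, K_{r+1}) is achieved by the complete r-partite Turán graph T(n, r) with parts as balanced as possible, and is at most (1 − 1/r) · n^2/2. For r = 4, n = 375: the density bound is (3/4) · 140625/2 = 421875/8 ≈ 52734.375. The integer-valued extremum is e(T(375, 4)) = 52734, which is strictly less than the density bound 421875/8 since 4 ∤ 375 (the parts of T(375, 4) cannot all be equal).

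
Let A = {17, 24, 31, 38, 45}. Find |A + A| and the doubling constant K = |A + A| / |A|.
K = |A + A| / |A| = 9/5

Enumerate A + A = {a + b : a, b ∈ A}. With |A| = 5, there are |A|^2 = 25 ordered sum pairs; collecting distinct values, A + A = {34, 41, 48, 55, 62, 69, 76, 83, 90}, so |A + A| = 9. Thus K = 9/5. Here |A + A| = 2|A| − 1 = 9, the minimum possible — so K = 9/5 is minimal, which holds iff A is an arithmetic progression.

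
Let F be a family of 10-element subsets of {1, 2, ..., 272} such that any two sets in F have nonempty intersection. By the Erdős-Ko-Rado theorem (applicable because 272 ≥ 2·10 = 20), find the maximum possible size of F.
max |F| = C(271, 9) = 18995710556429805

The Erdős-Ko-Rado theorem states: for n ≥ 2k, an intersecting family of k-subsets of an n-element set has size at most C(n − 1, k − 1), with equality for 'star' families {A ⊆ [n] : |A| = k, i ∈ A} (fix an element i). For n = 272, k = 10: C(271, 9) = 18995710556429805.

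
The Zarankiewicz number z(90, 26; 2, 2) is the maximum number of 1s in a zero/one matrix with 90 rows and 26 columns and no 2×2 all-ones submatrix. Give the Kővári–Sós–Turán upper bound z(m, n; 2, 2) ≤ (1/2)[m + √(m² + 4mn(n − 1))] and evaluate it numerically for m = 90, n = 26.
z(90, 26; 2, 2) ≤ (1/2)[90 + √(90² + 4·90·26·25)] = (1/2)[90 + √242100] = 291.0183

Kővári–Sós–Turán: let r_1, ..., r_90 be the row sums and z = Σ r_i the total number of 1s. Each pair of columns can share at most one row with both entries 1 (else a 2×2 all-ones block appears), so Σ_i C(r_i, 2) ≤ C(26, 2) = 325. By convexity Σ_i C(r_i, 2) ≥ 90·C(z/90, 2) = z(z − 90)/(2·90), giving z² − 90z − 90·26·25 ≤ 0 and hence z ≤ (1/2)[90 + √(8100 + 4·58500)] = (1/2)[90 + √242100] ≈ (1/2)(90 + 492.0366) = 291.0183.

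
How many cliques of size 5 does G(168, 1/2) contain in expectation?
E[# K_5] = C(168, 5) · (1/2)^C(5, 2) = 1050220248 / 2^10 = 131277531/128 = 1025605.7109375

For each 5-subset S of vertices (there are C(168, 5) = 1050220248 such S), let X_S = 1 if S induces a K_5 (all C(5, 2) = 10 edges present). Then P(X_S = 1) = (1/2)^10 = 1/1024. By linearity of expectation, E[# K_5] = C(168, 5) · (1/2)^10 = 1050220248 / 1024 = 131277531/128 = 1025605.7109375.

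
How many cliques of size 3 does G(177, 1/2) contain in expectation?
E[# K_3] = C(177, 3) · (1/2)^C(3, 2) = 908600 / 2^3 = 113575

For each 3-subset S of vertices (there are C(177, 3) = 908600 such S), let X_S = 1 if S induces a K_3 (all C(3, 2) = 3 edges present). Then P(X_S = 1) = (1/2)^3 = 1/8. By linearity of expectation, E[# K_3] = C(177, 3) · (1/2)^3 = 908600 / 8 = 113575.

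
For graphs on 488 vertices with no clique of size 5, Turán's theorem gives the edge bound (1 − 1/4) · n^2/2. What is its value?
Turán density bound = (3/4) · 488^2/2 = 89304

Turán's theorem: ex(n, K_{r+1}) is achieved by the complete r-partite Turán graph T(n, r) with parts as balanced as possible, and is at most (1 − 1/r) · n^2/2. For r = 4, n = 488: the density bound is (3/4) · 238144/2 = 89304. Since 4 ∣ 488, the Turán graph T(488, 4) has parts of equal size 122, and its edge count e(T(488, 4)) = 89304 attains the density bound exactly.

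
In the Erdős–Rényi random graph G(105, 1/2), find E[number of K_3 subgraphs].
E[# K_3] = C(105, 3) · (1/2)^C(3, 2) = 187460 / 2^3 = 46865/2 = 23432.5

For each 3-subset S of vertices (there are C(105, 3) = 187460 such S), let X_S = 1 if S induces a K_3 (all C(3, 2) = 3 edges present). Then P(X_S = 1) = (1/2)^3 = 1/8. By linearity of expectation, E[# K_3] = C(105, 3) · (1/2)^3 = 187460 / 8 = 46865/2 = 23432.5.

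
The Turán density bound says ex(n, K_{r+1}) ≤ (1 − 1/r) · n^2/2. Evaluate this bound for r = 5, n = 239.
Turán density bound = (4/5) · 239^2/2 = 114242/5 ≈ 22848.4

Turán's theorem: ex(n, K_{r+1}) is achieved by the complete r-partite Turán graph T(n, r) with parts as balanced as possible, and is at most (1 − 1/r) · n^2/2. For r = 5, n = 239: the density bound is (4/5) · 57121/2 = 114242/5 ≈ 22848.4. The integer-valued extremum is e(T(239, 5)) = 22848, which is strictly less than the density bound 114242/5 since 5 ∤ 239 (the parts of T(239, 5) cannot all be equal).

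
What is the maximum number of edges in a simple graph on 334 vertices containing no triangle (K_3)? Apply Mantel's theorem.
ex(334, K_3) = ⌊334^2/4⌋ = 27889

Mantel (1907): a triangle-free graph on n vertices has at most ⌊n^2/4⌋ edges, with equality for the complete bipartite graph K_{⌊n/2⌋, ⌈n/2⌉}. For n = 334: ⌊334^2/4⌋ = ⌊111556/4⌋ = 27889. The extremal graph is K_{167, 167}, which has 167·167 = 27889 edges.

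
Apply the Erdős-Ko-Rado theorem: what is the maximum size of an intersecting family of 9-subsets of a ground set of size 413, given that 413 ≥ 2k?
max |F| = C(412, 8) = 19229204065337145

The Erdős-Ko-Rado theorem states: for n ≥ 2k, an intersecting family of k-subsets of an n-element set has size at most C(n − 1, k − 1), with equality for 'star' families {A ⊆ [n] : |A| = k, i ∈ A} (fix an element i). For n = 413, k = 9: C(412, 8) = 19229204065337145.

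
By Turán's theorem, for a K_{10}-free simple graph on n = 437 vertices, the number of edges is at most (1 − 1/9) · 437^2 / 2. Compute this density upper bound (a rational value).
Turán density bound = (8/9) · 437^2/2 = 763876/9 ≈ 84875.1111

Turán's theorem: ex(n, K_{r+1}) is achieved by the complete r-partite Turán graph T(n, r) with parts as balanced as possible, and is at most (1 − 1/r) · n^2/2. For r = 9, n = 437: the density bound is (8/9) · 190969/2 = 763876/9 ≈ 84875.1111. The integer-valued extremum is e(T(437, 9)) = 84874, which is strictly less than the density bound 763876/9 since 9 ∤ 437 (the parts of T(437, 9) cannot all be equal).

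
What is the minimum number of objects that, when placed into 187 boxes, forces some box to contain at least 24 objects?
n = (24 − 1)·187 + 1 = 4302

By the generalised pigeonhole principle, to guarantee some box contains ≥ r objects we need more than (r − 1) · k objects total. Threshold: n = (r − 1) · k + 1. With r = 24 and k = 187: n = 23 · 187 + 1 = 4301 + 1 = 4302. For n = 4301 = 23 · 187, we can put exactly 23 objects in every box, avoiding 24 in any single one — so 4302 is tight.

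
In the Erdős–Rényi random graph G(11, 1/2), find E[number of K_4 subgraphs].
E[# K_4] = C(11, 4) · (1/2)^C(4, 2) = 330 / 2^6 = 165/32 = 5.15625

For each 4-subset S of vertices (there are C(11, 4) = 330 such S), let X_S = 1 if S induces a K_4 (all C(4, 2) = 6 edges present). Then P(X_S = 1) = (1/2)^6 = 1/64. By linearity of expectation, E[# K_4] = C(11, 4) · (1/2)^6 = 330 / 64 = 165/32 = 5.15625.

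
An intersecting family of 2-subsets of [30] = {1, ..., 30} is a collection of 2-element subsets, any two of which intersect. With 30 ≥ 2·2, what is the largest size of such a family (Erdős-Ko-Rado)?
max |F| = C(29, 1) = 29

The Erdős-Ko-Rado theorem states: for n ≥ 2k, an intersecting family of k-subsets of an n-element set has size at most C(n − 1, k − 1), with equality for 'star' families {A ⊆ [n] : |A| = k, i ∈ A} (fix an element i). For n = 30, k = 2: C(29, 1) = 29.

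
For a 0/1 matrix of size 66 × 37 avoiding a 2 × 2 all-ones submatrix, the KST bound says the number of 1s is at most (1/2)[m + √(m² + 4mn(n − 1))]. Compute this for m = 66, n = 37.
z(66, 37; 2, 2) ≤ (1/2)[66 + √(66² + 4·66·37·36)] = (1/2)[66 + √356004] = 331.3304

Kővári–Sós–Turán: let r_1, ..., r_66 be the row sums and z = Σ r_i the total number of 1s. Each pair of columns can share at most one row with both entries 1 (else a 2×2 all-ones block appears), so Σ_i C(r_i, 2) ≤ C(37, 2) = 666. By convexity Σ_i C(r_i, 2) ≥ 66·C(z/66, 2) = z(z − 66)/(2·66), giving z² − 66z − 66·37·36 ≤ 0 and hence z ≤ (1/2)[66 + √(4356 + 4·87912)] = (1/2)[66 + √356004] ≈ (1/2)(66 + 596.6607) = 331.3304.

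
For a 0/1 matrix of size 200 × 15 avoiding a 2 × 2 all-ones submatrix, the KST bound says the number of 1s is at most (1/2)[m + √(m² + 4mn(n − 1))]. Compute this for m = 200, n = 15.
z(200, 15; 2, 2) ≤ (1/2)[200 + √(200² + 4·200·15·14)] = (1/2)[200 + √208000] = 328.0351

Kővári–Sós–Turán: let r_1, ..., r_200 be the row sums and z = Σ r_i the total number of 1s. Each pair of columns can share at most one row with both entries 1 (else a 2×2 all-ones block appears), so Σ_i C(r_i, 2) ≤ C(15, 2) = 105. By convexity Σ_i C(r_i, 2) ≥ 200·C(z/200, 2) = z(z − 200)/(2·200), giving z² − 200z − 200·15·14 ≤ 0 and hence z ≤ (1/2)[200 + √(40000 + 4·42000)] = (1/2)[200 + √208000] ≈ (1/2)(200 + 456.0702) = 328.0351.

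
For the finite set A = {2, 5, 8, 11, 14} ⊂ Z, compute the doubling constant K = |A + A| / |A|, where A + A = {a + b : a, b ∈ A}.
K = |A + A| / |A| = 9/5

Enumerate A + A = {a + b : a, b ∈ A}. With |A| = 5, there are |A|^2 = 25 ordered sum pairs; collecting distinct values, A + A = {4, 7, 10, 13, 16, 19, 22, 25, 28}, so |A + A| = 9. Thus K = 9/5. Here |A + A| = 2|A| − 1 = 9, the minimum possible — so K = 9/5 is minimal, which holds iff A is an arithmetic progression.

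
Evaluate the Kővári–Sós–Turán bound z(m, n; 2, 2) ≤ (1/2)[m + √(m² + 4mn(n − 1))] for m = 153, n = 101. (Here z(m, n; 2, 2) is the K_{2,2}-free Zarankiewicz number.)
z(153, 101; 2, 2) ≤ (1/2)[153 + √(153² + 4·153·101·100)] = (1/2)[153 + √6204609] = 1321.9526

Kővári–Sós–Turán: let r_1, ..., r_153 be the row sums and z = Σ r_i the total number of 1s. Each pair of columns can share at most one row with both entries 1 (else a 2×2 all-ones block appears), so Σ_i C(r_i, 2) ≤ C(101, 2) = 5050. By convexity Σ_i C(r_i, 2) ≥ 153·C(z/153, 2) = z(z − 153)/(2·153), giving z² − 153z − 153·101·100 ≤ 0 and hence z ≤ (1/2)[153 + √(23409 + 4·1545300)] = (1/2)[153 + √6204609] ≈ (1/2)(153 + 2490.9053) = 1321.9526.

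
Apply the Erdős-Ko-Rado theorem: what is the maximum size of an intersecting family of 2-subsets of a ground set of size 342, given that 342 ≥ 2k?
max |F| = C(341, 1) = 341

Erdős-Ko-Rado (1961): when n ≥ 2k, max |F| = C(n−1, k−1). The bound is attained by the star {A : i ∈ A} for any fixed i ∈ [n]. Here C(342−1, 2−1) = C(341, 1) = 341.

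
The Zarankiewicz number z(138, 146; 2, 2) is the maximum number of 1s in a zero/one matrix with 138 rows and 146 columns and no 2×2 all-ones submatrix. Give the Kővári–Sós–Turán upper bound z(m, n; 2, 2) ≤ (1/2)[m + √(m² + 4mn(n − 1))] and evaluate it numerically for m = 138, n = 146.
z(138, 146; 2, 2) ≤ (1/2)[138 + √(138² + 4·138·146·145)] = (1/2)[138 + √11704884] = 1779.6201

Kővári–Sós–Turán: let r_1, ..., r_138 be the row sums and z = Σ r_i the total number of 1s. Each pair of columns can share at most one row with both entries 1 (else a 2×2 all-ones block appears), so Σ_i C(r_i, 2) ≤ C(146, 2) = 10585. By convexity Σ_i C(r_i, 2) ≥ 138·C(z/138, 2) = z(z − 138)/(2·138), giving z² − 138z − 138·146·145 ≤ 0 and hence z ≤ (1/2)[138 + √(19044 + 4·2921460)] = (1/2)[138 + √11704884] ≈ (1/2)(138 + 3421.2401) = 1779.6201.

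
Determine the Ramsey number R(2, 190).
R(2, 190) = 190

R(2, k) = k for all k ≥ 2: in a 2-colouring of K_k, either some edge is red (a red K_2) or all edges are blue (a blue K_k). And K_{189} coloured all-blue has no blue K_190, so R(2, 190) > 189. Hence R(2, 190) = 190.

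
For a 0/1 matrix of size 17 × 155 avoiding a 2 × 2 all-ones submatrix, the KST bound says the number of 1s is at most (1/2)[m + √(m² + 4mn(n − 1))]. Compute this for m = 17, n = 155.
z(17, 155; 2, 2) ≤ (1/2)[17 + √(17² + 4·17·155·154)] = (1/2)[17 + √1623449] = 645.5732

Kővári–Sós–Turán: let r_1, ..., r_17 be the row sums and z = Σ r_i the total number of 1s. Each pair of columns can share at most one row with both entries 1 (else a 2×2 all-ones block appears), so Σ_i C(r_i, 2) ≤ C(155, 2) = 11935. By convexity Σ_i C(r_i, 2) ≥ 17·C(z/17, 2) = z(z − 17)/(2·17), giving z² − 17z − 17·155·154 ≤ 0 and hence z ≤ (1/2)[17 + √(289 + 4·405790)] = (1/2)[17 + √1623449] ≈ (1/2)(17 + 1274.1464) = 645.5732.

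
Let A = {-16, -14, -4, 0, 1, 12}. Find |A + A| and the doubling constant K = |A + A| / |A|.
K = |A + A| / |A| = 20/6 = 10/3

Enumerate A + A = {a + b : a, b ∈ A}. With |A| = 6, there are |A|^2 = 36 ordered sum pairs; collecting distinct values, A + A = {-32, -30, -28, -20, -18, -16, -15, -14, -13, -8, -4, -3, -2, 0, 1, 2, 8, 12, 13, 24}, so |A + A| = 20. Thus K = 20/6 = 10/3. For comparison, the minimum possible |A + A| over all 6-element sets is 2·6 − 1 = 11 (so min K = 11/6), attained only by arithmetic progressions.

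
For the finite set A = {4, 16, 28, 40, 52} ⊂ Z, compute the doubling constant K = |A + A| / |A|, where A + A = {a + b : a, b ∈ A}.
K = |A + A| / |A| = 9/5

Enumerate A + A = {a + b : a, b ∈ A}. With |A| = 5, there are |A|^2 = 25 ordered sum pairs; collecting distinct values, A + A = {8, 20, 32, 44, 56, 68, 80, 92, 104}, so |A + A| = 9. Thus K = 9/5. Here |A + A| = 2|A| − 1 = 9, the minimum possible — so K = 9/5 is minimal, which holds iff A is an arithmetic progression.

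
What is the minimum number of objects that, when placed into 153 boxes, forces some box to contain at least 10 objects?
n = (10 − 1)·153 + 1 = 1378

By the generalised pigeonhole principle, to guarantee some box contains ≥ r objects we need more than (r − 1) · k objects total. Threshold: n = (r − 1) · k + 1. With r = 10 and k = 153: n = 9 · 153 + 1 = 1377 + 1 = 1378. For n = 1377 = 9 · 153, we can put exactly 9 objects in every box, avoiding 10 in any single one — so 1378 is tight.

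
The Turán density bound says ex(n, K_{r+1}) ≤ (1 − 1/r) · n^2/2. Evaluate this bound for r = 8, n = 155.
Turán density bound = (7/8) · 155^2/2 = 168175/16 ≈ 10510.9375

Turán's theorem: ex(n, K_{r+1}) is achieved by the complete r-partite Turán graph T(n, r) with parts as balanced as possible, and is at most (1 − 1/r) · n^2/2. For r = 8, n = 155: the density bound is (7/8) · 24025/2 = 168175/16 ≈ 10510.9375. The integer-valued extremum is e(T(155, 8)) = 10510, which is strictly less than the density bound 168175/16 since 8 ∤ 155 (the parts of T(155, 8) cannot all be equal).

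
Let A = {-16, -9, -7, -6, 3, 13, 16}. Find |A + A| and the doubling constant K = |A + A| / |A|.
K = |A + A| / |A| = 24/7

Enumerate A + A = {a + b : a, b ∈ A}. With |A| = 7, there are |A|^2 = 49 ordered sum pairs; collecting distinct values, A + A = {-32, -25, -23, -22, -18, -16, -15, -14, -13, -12, -6, -4, -3, 0, 4, 6, 7, 9, 10, 16, 19, 26, 29, 32}, so |A + A| = 24. Thus K = 24/7. For comparison, the minimum possible |A + A| over all 7-element sets is 2·7 − 1 = 13 (so min K = 13/7), attained only by arithmetic progressions.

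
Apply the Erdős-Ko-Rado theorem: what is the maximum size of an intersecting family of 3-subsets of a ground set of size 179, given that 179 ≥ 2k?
max |F| = C(178, 2) = 15753

Erdős-Ko-Rado (1961): when n ≥ 2k, max |F| = C(n−1, k−1). The bound is attained by the star {A : i ∈ A} for any fixed i ∈ [n]. Here C(179−1, 3−1) = C(178, 2) = 15753.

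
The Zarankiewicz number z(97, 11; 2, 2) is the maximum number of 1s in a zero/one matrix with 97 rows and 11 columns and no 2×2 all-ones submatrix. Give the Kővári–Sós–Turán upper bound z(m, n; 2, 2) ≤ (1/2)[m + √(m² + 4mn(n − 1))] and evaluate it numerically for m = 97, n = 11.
z(97, 11; 2, 2) ≤ (1/2)[97 + √(97² + 4·97·11·10)] = (1/2)[97 + √52089] = 162.6151

Kővári–Sós–Turán: let r_1, ..., r_97 be the row sums and z = Σ r_i the total number of 1s. Each pair of columns can share at most one row with both entries 1 (else a 2×2 all-ones block appears), so Σ_i C(r_i, 2) ≤ C(11, 2) = 55. By convexity Σ_i C(r_i, 2) ≥ 97·C(z/97, 2) = z(z − 97)/(2·97), giving z² − 97z − 97·11·10 ≤ 0 and hence z ≤ (1/2)[97 + √(9409 + 4·10670)] = (1/2)[97 + √52089] ≈ (1/2)(97 + 228.2301) = 162.6151.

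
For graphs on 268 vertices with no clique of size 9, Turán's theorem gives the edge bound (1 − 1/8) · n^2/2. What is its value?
Turán density bound = (7/8) · 268^2/2 = 31423

Turán's theorem: ex(n, K_{r+1}) is achieved by the complete r-partite Turán graph T(n, r) with parts as balanced as possible, and is at most (1 − 1/r) · n^2/2. For r = 8, n = 268: the density bound is (7/8) · 71824/2 = 31423. The integer-valued extremum is e(T(268, 8)) = 31422, which is strictly less than the density bound 31423 since 8 ∤ 268 (the parts of T(268, 8) cannot all be equal).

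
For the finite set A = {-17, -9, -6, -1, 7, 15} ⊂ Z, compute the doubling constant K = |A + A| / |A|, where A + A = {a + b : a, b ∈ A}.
K = |A + A| / |A| = 15/6 = 5/2

Enumerate A + A = {a + b : a, b ∈ A}. With |A| = 6, there are |A|^2 = 36 ordered sum pairs; collecting distinct values, A + A = {-34, -26, -23, -18, -15, -12, -10, -7, -2, 1, 6, 9, 14, 22, 30}, so |A + A| = 15. Thus K = 15/6 = 5/2. For comparison, the minimum possible |A + A| over all 6-element sets is 2·6 − 1 = 11 (so min K = 11/6), attained only by arithmetic progressions.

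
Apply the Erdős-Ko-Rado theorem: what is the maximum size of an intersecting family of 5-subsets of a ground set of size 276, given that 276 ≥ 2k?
max |F| = C(275, 4) = 233132900

Erdős-Ko-Rado (1961): when n ≥ 2k, max |F| = C(n−1, k−1). The bound is attained by the star {A : i ∈ A} for any fixed i ∈ [n]. Here C(276−1, 5−1) = C(275, 4) = 233132900.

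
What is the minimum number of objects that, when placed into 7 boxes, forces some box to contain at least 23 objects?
n = (23 − 1)·7 + 1 = 155

By the generalised pigeonhole principle, to guarantee some box contains ≥ r objects we need more than (r − 1) · k objects total. Threshold: n = (r − 1) · k + 1. With r = 23 and k = 7: n = 22 · 7 + 1 = 154 + 1 = 155. For n = 154 = 22 · 7, we can put exactly 22 objects in every box, avoiding 23 in any single one — so 155 is tight.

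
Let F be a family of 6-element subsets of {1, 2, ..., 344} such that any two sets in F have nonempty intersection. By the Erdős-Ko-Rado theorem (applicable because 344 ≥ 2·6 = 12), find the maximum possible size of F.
max |F| = C(343, 5) = 38421292833

The Erdős-Ko-Rado theorem states: for n ≥ 2k, an intersecting family of k-subsets of an n-element set has size at most C(n − 1, k − 1), with equality for 'star' families {A ⊆ [n] : |A| = k, i ∈ A} (fix an element i). For n = 344, k = 6: C(343, 5) = 38421292833.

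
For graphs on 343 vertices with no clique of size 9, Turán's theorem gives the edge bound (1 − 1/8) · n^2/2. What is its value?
Turán density bound = (7/8) · 343^2/2 = 823543/16 ≈ 51471.4375

Turán's theorem: ex(n, K_{r+1}) is achieved by the complete r-partite Turán graph T(n, r) with parts as balanced as possible, and is at most (1 − 1/r) · n^2/2. For r = 8, n = 343: the density bound is (7/8) · 117649/2 = 823543/16 ≈ 51471.4375. The integer-valued extremum is e(T(343, 8)) = 51471, which is strictly less than the density bound 823543/16 since 8 ∤ 343 (the parts of T(343, 8) cannot all be equal).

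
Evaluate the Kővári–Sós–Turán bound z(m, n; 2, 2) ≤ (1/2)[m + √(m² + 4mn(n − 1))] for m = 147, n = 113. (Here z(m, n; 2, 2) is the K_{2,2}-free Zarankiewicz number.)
z(147, 113; 2, 2) ≤ (1/2)[147 + √(147² + 4·147·113·112)] = (1/2)[147 + √7463337] = 1439.4554

Kővári–Sós–Turán: let r_1, ..., r_147 be the row sums and z = Σ r_i the total number of 1s. Each pair of columns can share at most one row with both entries 1 (else a 2×2 all-ones block appears), so Σ_i C(r_i, 2) ≤ C(113, 2) = 6328. By convexity Σ_i C(r_i, 2) ≥ 147·C(z/147, 2) = z(z − 147)/(2·147), giving z² − 147z − 147·113·112 ≤ 0 and hence z ≤ (1/2)[147 + √(21609 + 4·1860432)] = (1/2)[147 + √7463337] ≈ (1/2)(147 + 2731.9109) = 1439.4554.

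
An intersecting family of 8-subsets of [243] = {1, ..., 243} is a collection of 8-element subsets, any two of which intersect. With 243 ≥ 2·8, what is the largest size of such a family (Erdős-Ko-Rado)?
max |F| = C(242, 7) = 8835849720368

Erdős-Ko-Rado (1961): when n ≥ 2k, max |F| = C(n−1, k−1). The bound is attained by the star {A : i ∈ A} for any fixed i ∈ [n]. Here C(243−1, 8−1) = C(242, 7) = 8835849720368.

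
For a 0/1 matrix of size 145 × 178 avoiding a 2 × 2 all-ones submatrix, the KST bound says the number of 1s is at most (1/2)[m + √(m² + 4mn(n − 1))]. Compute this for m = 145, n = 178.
z(145, 178; 2, 2) ≤ (1/2)[145 + √(145² + 4·145·178·177)] = (1/2)[145 + √18294505] = 2211.1038

Kővári–Sós–Turán: let r_1, ..., r_145 be the row sums and z = Σ r_i the total number of 1s. Each pair of columns can share at most one row with both entries 1 (else a 2×2 all-ones block appears), so Σ_i C(r_i, 2) ≤ C(178, 2) = 15753. By convexity Σ_i C(r_i, 2) ≥ 145·C(z/145, 2) = z(z − 145)/(2·145), giving z² − 145z − 145·178·177 ≤ 0 and hence z ≤ (1/2)[145 + √(21025 + 4·4568370)] = (1/2)[145 + √18294505] ≈ (1/2)(145 + 4277.2076) = 2211.1038.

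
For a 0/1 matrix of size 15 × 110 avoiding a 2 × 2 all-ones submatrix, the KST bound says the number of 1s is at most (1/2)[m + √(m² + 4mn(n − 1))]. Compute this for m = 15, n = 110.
z(15, 110; 2, 2) ≤ (1/2)[15 + √(15² + 4·15·110·109)] = (1/2)[15 + √719625] = 431.6536

Kővári–Sós–Turán: let r_1, ..., r_15 be the row sums and z = Σ r_i the total number of 1s. Each pair of columns can share at most one row with both entries 1 (else a 2×2 all-ones block appears), so Σ_i C(r_i, 2) ≤ C(110, 2) = 5995. By convexity Σ_i C(r_i, 2) ≥ 15·C(z/15, 2) = z(z − 15)/(2·15), giving z² − 15z − 15·110·109 ≤ 0 and hence z ≤ (1/2)[15 + √(225 + 4·179850)] = (1/2)[15 + √719625] ≈ (1/2)(15 + 848.3071) = 431.6536.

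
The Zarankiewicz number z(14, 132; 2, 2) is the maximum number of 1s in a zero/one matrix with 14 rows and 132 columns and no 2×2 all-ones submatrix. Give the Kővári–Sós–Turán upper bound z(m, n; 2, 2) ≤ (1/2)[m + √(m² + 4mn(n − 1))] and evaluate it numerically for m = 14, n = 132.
z(14, 132; 2, 2) ≤ (1/2)[14 + √(14² + 4·14·132·131)] = (1/2)[14 + √968548] = 499.0742

Kővári–Sós–Turán: let r_1, ..., r_14 be the row sums and z = Σ r_i the total number of 1s. Each pair of columns can share at most one row with both entries 1 (else a 2×2 all-ones block appears), so Σ_i C(r_i, 2) ≤ C(132, 2) = 8646. By convexity Σ_i C(r_i, 2) ≥ 14·C(z/14, 2) = z(z − 14)/(2·14), giving z² − 14z − 14·132·131 ≤ 0 and hence z ≤ (1/2)[14 + √(196 + 4·242088)] = (1/2)[14 + √968548] ≈ (1/2)(14 + 984.1484) = 499.0742.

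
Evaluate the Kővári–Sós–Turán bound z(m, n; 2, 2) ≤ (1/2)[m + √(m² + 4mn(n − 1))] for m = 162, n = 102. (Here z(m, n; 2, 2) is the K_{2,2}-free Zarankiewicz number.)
z(162, 102; 2, 2) ≤ (1/2)[162 + √(162² + 4·162·102·101)] = (1/2)[162 + √6701940] = 1375.4053

Kővári–Sós–Turán: let r_1, ..., r_162 be the row sums and z = Σ r_i the total number of 1s. Each pair of columns can share at most one row with both entries 1 (else a 2×2 all-ones block appears), so Σ_i C(r_i, 2) ≤ C(102, 2) = 5151. By convexity Σ_i C(r_i, 2) ≥ 162·C(z/162, 2) = z(z − 162)/(2·162), giving z² − 162z − 162·102·101 ≤ 0 and hence z ≤ (1/2)[162 + √(26244 + 4·1668924)] = (1/2)[162 + √6701940] ≈ (1/2)(162 + 2588.8105) = 1375.4053.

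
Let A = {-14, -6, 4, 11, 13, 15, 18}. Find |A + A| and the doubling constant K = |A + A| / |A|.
K = |A + A| / |A| = 26/7

Enumerate A + A = {a + b : a, b ∈ A}. With |A| = 7, there are |A|^2 = 49 ordered sum pairs; collecting distinct values, A + A = {-28, -20, -12, -10, -3, -2, -1, 1, 4, 5, 7, 8, 9, 12, 15, 17, 19, 22, 24, 26, 28, 29, 30, 31, 33, 36}, so |A + A| = 26. Thus K = 26/7. For comparison, the minimum possible |A + A| over all 7-element sets is 2·7 − 1 = 13 (so min K = 13/7), attained only by arithmetic progressions.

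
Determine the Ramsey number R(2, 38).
R(2, 38) = 38

R(2, k) = k for all k ≥ 2: in a 2-colouring of K_k, either some edge is red (a red K_2) or all edges are blue (a blue K_k). And K_{37} coloured all-blue has no blue K_38, so R(2, 38) > 37. Hence R(2, 38) = 38.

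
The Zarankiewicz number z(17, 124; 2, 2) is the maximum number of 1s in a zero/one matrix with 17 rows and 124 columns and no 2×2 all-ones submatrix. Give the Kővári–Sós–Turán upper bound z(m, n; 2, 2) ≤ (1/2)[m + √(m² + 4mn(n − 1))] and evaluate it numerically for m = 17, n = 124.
z(17, 124; 2, 2) ≤ (1/2)[17 + √(17² + 4·17·124·123)] = (1/2)[17 + √1037425] = 517.7703

Kővári–Sós–Turán: let r_1, ..., r_17 be the row sums and z = Σ r_i the total number of 1s. Each pair of columns can share at most one row with both entries 1 (else a 2×2 all-ones block appears), so Σ_i C(r_i, 2) ≤ C(124, 2) = 7626. By convexity Σ_i C(r_i, 2) ≥ 17·C(z/17, 2) = z(z − 17)/(2·17), giving z² − 17z − 17·124·123 ≤ 0 and hence z ≤ (1/2)[17 + √(289 + 4·259284)] = (1/2)[17 + √1037425] ≈ (1/2)(17 + 1018.5406) = 517.7703.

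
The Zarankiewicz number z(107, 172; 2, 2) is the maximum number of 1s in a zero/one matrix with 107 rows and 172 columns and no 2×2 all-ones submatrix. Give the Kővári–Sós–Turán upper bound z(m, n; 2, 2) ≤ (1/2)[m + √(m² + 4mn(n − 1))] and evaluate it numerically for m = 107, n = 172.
z(107, 172; 2, 2) ≤ (1/2)[107 + √(107² + 4·107·172·171)] = (1/2)[107 + √12599785] = 1828.3088

Kővári–Sós–Turán: let r_1, ..., r_107 be the row sums and z = Σ r_i the total number of 1s. Each pair of columns can share at most one row with both entries 1 (else a 2×2 all-ones block appears), so Σ_i C(r_i, 2) ≤ C(172, 2) = 14706. By convexity Σ_i C(r_i, 2) ≥ 107·C(z/107, 2) = z(z − 107)/(2·107), giving z² − 107z − 107·172·171 ≤ 0 and hence z ≤ (1/2)[107 + √(11449 + 4·3147084)] = (1/2)[107 + √12599785] ≈ (1/2)(107 + 3549.6176) = 1828.3088.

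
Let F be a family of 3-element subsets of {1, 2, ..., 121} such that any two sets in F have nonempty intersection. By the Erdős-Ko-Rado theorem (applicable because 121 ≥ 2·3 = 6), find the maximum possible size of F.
max |F| = C(120, 2) = 7140

The Erdős-Ko-Rado theorem states: for n ≥ 2k, an intersecting family of k-subsets of an n-element set has size at most C(n − 1, k − 1), with equality for 'star' families {A ⊆ [n] : |A| = k, i ∈ A} (fix an element i). For n = 121, k = 3: C(120, 2) = 7140.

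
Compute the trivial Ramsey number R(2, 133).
R(2, 133) = 133

R(2, k) = k for all k ≥ 2: in a 2-colouring of K_k, either some edge is red (a red K_2) or all edges are blue (a blue K_k). And K_{132} coloured all-blue has no blue K_133, so R(2, 133) > 132. Hence R(2, 133) = 133.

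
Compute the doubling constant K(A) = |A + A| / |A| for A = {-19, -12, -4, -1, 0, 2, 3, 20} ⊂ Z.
K = |A + A| / |A| = 31/8

Enumerate A + A = {a + b : a, b ∈ A}. With |A| = 8, there are |A|^2 = 64 ordered sum pairs; collecting distinct values, A + A = {-38, -31, -24, -23, -20, -19, -17, -16, -13, -12, -10, -9, -8, -5, -4, -2, -1, 0, 1, 2, 3, 4, 5, 6, 8, 16, 19, 20, 22, 23, 40}, so |A + A| = 31. Thus K = 31/8. For comparison, the minimum possible |A + A| over all 8-element sets is 2·8 − 1 = 15 (so min K = 15/8), attained only by arithmetic progressions.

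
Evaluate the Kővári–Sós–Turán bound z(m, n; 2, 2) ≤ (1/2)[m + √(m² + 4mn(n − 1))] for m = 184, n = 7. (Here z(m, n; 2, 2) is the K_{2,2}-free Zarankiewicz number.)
z(184, 7; 2, 2) ≤ (1/2)[184 + √(184² + 4·184·7·6)] = (1/2)[184 + √64768] = 219.2478

Kővári–Sós–Turán: let r_1, ..., r_184 be the row sums and z = Σ r_i the total number of 1s. Each pair of columns can share at most one row with both entries 1 (else a 2×2 all-ones block appears), so Σ_i C(r_i, 2) ≤ C(7, 2) = 21. By convexity Σ_i C(r_i, 2) ≥ 184·C(z/184, 2) = z(z − 184)/(2·184), giving z² − 184z − 184·7·6 ≤ 0 and hence z ≤ (1/2)[184 + √(33856 + 4·7728)] = (1/2)[184 + √64768] ≈ (1/2)(184 + 254.4956) = 219.2478.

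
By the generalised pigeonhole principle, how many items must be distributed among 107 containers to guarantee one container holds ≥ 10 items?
n = (10 − 1)·107 + 1 = 964

By the generalised pigeonhole principle, to guarantee some box contains ≥ r objects we need more than (r − 1) · k objects total. Threshold: n = (r − 1) · k + 1. With r = 10 and k = 107: n = 9 · 107 + 1 = 963 + 1 = 964. For n = 963 = 9 · 107, we can put exactly 9 objects in every box, avoiding 10 in any single one — so 964 is tight.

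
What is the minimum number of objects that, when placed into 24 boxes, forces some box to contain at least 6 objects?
n = (6 − 1)·24 + 1 = 121

By the generalised pigeonhole principle, to guarantee some box contains ≥ r objects we need more than (r − 1) · k objects total. Threshold: n = (r − 1) · k + 1. With r = 6 and k = 24: n = 5 · 24 + 1 = 120 + 1 = 121. For n = 120 = 5 · 24, we can put exactly 5 objects in every box, avoiding 6 in any single one — so 121 is tight.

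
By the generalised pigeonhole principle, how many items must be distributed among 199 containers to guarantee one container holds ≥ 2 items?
n = (2 − 1)·199 + 1 = 200

By the generalised pigeonhole principle, to guarantee some box contains ≥ r objects we need more than (r − 1) · k objects total. Threshold: n = (r − 1) · k + 1. With r = 2 and k = 199: n = 1 · 199 + 1 = 199 + 1 = 200. For n = 199 = 1 · 199, we can put exactly 1 objects in every box, avoiding 2 in any single one — so 200 is tight.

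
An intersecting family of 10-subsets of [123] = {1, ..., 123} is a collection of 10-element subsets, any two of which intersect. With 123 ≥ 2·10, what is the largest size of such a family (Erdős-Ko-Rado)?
max |F| = C(122, 9) = 12196604061070

The Erdős-Ko-Rado theorem states: for n ≥ 2k, an intersecting family of k-subsets of an n-element set has size at most C(n − 1, k − 1), with equality for 'star' families {A ⊆ [n] : |A| = k, i ∈ A} (fix an element i). For n = 123, k = 10: C(122, 9) = 12196604061070.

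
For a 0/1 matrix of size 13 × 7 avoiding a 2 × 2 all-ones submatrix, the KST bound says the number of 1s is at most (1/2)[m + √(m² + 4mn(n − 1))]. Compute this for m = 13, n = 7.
z(13, 7; 2, 2) ≤ (1/2)[13 + √(13² + 4·13·7·6)] = (1/2)[13 + √2353] = 30.7539

Kővári–Sós–Turán: let r_1, ..., r_13 be the row sums and z = Σ r_i the total number of 1s. Each pair of columns can share at most one row with both entries 1 (else a 2×2 all-ones block appears), so Σ_i C(r_i, 2) ≤ C(7, 2) = 21. By convexity Σ_i C(r_i, 2) ≥ 13·C(z/13, 2) = z(z − 13)/(2·13), giving z² − 13z − 13·7·6 ≤ 0 and hence z ≤ (1/2)[13 + √(169 + 4·546)] = (1/2)[13 + √2353] ≈ (1/2)(13 + 48.5077) = 30.7539.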